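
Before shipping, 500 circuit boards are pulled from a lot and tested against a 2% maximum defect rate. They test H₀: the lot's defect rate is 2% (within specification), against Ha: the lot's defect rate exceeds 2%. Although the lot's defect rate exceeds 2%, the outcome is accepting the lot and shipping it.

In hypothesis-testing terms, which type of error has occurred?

'Accepting the lot and shipping it' corresponds to failing to reject H₀.
H₀ was not rejected but H₀ is false — a Type II error (false negative).

Type II error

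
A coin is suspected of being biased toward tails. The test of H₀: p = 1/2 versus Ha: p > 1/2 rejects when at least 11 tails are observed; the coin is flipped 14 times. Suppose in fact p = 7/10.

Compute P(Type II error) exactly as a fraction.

β = P(fail to reject H₀ | Ha true) = P(Y ≤ 10 | p = 7/10), Y ~ Binomial(14, 7/10).
Equivalently, β = 1 − P(Y ≥ 11) = 32241628521117/50000000000000.

32241628521117/50000000000000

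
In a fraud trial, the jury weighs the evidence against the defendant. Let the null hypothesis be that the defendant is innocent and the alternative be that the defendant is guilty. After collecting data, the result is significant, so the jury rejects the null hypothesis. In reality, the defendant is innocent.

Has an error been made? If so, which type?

Type I error

H₀ was rejected, but H₀ is actually true.
Rejecting a true null hypothesis is a Type I error (false positive).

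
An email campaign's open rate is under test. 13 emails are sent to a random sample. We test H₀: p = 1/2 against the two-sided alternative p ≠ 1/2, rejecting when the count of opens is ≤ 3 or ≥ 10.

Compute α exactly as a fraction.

189/2048

α = P(X ≤ 3 or X ≥ 10 | p = 1/2), X ~ Binomial(13, 1/2).
By symmetry, α = 2·P(X ≤ 3) = 2·(1 + 13 + 78 + 286)/8192 = 756/8192 = 189/2048.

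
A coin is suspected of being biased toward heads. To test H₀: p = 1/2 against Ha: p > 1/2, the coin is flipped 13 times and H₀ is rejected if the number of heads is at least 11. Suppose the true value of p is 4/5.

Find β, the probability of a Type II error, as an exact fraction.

608334741/1220703125

β = P(fail to reject H₀ | Ha true) = P(X ≤ 10 | p = 4/5), X ~ Binomial(13, 4/5).
Summing C(13,j)·(4/5)^j·(1/5)^{13-j} for j = 0..10 gives 608334741/1220703125.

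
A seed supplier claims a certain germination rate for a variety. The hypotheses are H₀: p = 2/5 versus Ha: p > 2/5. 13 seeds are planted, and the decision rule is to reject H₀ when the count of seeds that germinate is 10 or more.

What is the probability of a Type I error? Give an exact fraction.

1902592/244140625

The Type I error probability is α = P(K ≥ 10) computed under H₀, where K ~ Binomial(13, 2/5).
Summing C(13,j)(2/5)^j(3/5)^{13−j} for j = 10,…,13 gives 1902592/244140625.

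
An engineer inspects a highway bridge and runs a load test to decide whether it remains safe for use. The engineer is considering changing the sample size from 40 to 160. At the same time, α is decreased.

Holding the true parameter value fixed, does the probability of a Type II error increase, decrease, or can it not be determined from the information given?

Cannot be determined from the information given.

The first change alone would make β decrease; the second alone would make β increase. Which effect dominates depends on the magnitudes, which are not given.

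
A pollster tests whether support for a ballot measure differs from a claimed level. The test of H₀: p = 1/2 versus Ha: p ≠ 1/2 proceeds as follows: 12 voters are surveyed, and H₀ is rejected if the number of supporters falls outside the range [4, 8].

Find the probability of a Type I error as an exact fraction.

The significance level is the null-hypothesis probability of the rejection region {≤3} ∪ {≥9}.
By symmetry, α = 2·P(X ≤ 3) = 2·(1 + 12 + 66 + 220)/4096 = 598/4096 = 299/2048.

299/2048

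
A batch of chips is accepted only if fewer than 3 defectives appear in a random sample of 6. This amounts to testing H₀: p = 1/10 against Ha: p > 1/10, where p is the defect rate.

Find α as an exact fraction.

The significance level is the probability, assuming p = 1/10, of seeing 3 or more defectives in 6 draws.
Computing the lower-tail complement: 1 − 19683/20000 = 317/20000.

317/20000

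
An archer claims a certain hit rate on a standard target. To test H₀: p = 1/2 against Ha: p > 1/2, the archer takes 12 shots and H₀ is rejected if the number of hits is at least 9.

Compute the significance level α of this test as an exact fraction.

The Type I error probability is α = P(K ≥ 9) computed under H₀, where K ~ Binomial(12, 1/2).
That's C(12,9) + C(12,10) + C(12,11) + C(12,12) over 2^12, i.e. (220 + 66 + 12 + 1)/4096 = 299/4096.

299/4096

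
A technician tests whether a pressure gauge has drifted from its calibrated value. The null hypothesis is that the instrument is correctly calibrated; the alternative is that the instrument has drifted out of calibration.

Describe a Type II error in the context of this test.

A Type II error would mean concluding that the instrument is correctly calibrated (or at least failing to establish that the instrument has drifted out of calibration) when in fact the instrument has drifted out of calibration.

A Type II error is failing to reject H₀ when H₀ is false.
Here that means leaving the instrument in service when actually the instrument has drifted out of calibration.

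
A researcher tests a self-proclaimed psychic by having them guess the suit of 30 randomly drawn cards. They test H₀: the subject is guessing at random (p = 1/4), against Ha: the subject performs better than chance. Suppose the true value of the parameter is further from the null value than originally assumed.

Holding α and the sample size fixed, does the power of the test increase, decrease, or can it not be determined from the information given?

A bigger departure from H₀ is easier for the test to detect, so it fails to reject less often.
Since power = 1 − β and β decreases, power increases.

It increases.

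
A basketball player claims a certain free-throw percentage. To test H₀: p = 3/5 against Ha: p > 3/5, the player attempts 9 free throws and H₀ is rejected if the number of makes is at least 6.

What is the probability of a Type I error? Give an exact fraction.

942597/1953125

The Type I error probability is α = P(K ≥ 6) computed under H₀, where K ~ Binomial(9, 3/5).
Adding the binomial terms for j = 6 through 9 with p = 3/5 yields 942597/1953125.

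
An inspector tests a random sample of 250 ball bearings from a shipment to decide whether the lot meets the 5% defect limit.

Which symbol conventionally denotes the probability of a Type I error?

P(Type I error) = P(reject H₀ | H₀ true) = α, the significance level.

α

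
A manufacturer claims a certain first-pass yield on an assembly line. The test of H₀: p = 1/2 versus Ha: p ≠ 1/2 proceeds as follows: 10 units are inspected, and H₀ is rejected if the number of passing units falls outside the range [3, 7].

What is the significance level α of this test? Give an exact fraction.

Under H₀, Y ~ Binomial(10, 1/2); α is the probability of landing in either tail, P(Y ≤ 2) + P(Y ≥ 8).
The two tails are symmetric, so α = 2·(1 + 10 + 45)/2^10 = 112/1024 = 7/64.

7/64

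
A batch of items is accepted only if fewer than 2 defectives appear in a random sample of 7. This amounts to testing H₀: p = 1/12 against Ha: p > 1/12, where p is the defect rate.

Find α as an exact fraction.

α = P(reject H₀ | H₀ true) = P(Y ≥ 2 | p = 1/12), Y ~ Binomial(7, 1/12).
α = 1 − P(Y ≤ 1) = 1 − 1771561/1990656 = 219095/1990656.

219095/1990656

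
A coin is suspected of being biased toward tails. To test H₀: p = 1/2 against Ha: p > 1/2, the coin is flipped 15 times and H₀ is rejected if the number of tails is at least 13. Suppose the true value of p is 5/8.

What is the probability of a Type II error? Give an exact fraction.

A Type II error is failing to reject when Ha holds: with p = 5/8, β = P(K ≤ 12).
Adding the binomial probabilities P(K=0)+…+P(K=12) at p = 5/8 gives 33725631854457/35184372088832.

33725631854457/35184372088832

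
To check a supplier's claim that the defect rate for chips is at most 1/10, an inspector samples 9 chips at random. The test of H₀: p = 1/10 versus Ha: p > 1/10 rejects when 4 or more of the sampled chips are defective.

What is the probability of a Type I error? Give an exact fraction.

4165547/500000000

α = P(reject H₀ | H₀ true) = P(K ≥ 4 | p = 1/10), K ~ Binomial(9, 1/10).
α = 1 − P(K ≤ 3) = 1 − 495834453/500000000 = 4165547/500000000.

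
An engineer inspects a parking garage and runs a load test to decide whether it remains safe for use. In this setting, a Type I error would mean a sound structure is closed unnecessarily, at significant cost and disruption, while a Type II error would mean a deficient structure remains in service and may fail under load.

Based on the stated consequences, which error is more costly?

The Type II consequence (a deficient structure remains in service and may fail under load) is more severe than the Type I consequence (a sound structure is closed unnecessarily, at significant cost and disruption).

Type II error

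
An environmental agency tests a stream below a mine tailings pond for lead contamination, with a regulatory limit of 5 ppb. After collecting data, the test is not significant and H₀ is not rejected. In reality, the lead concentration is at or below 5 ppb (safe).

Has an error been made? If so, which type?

No error (correct decision).

The conventional null hypothesis here is that the lead concentration is at or below 5 ppb (safe).
The test retained a true H₀ — the decision matches the true state.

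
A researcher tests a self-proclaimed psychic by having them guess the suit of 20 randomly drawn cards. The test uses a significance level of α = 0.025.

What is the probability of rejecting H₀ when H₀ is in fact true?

0.025

The significance level α is, by definition, the probability of a Type I error — P(reject H₀ | H₀ true).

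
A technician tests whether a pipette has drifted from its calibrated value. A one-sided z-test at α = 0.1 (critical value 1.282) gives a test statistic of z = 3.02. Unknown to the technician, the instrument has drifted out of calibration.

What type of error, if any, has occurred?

No error — this is a correct decision.

The conventional null hypothesis is that the instrument is correctly calibrated.
Since z = 3.02 > z* = 1.282, H₀ is rejected.
H₀ is false (actually the instrument has drifted out of calibration).
The decision matches the true state — no error.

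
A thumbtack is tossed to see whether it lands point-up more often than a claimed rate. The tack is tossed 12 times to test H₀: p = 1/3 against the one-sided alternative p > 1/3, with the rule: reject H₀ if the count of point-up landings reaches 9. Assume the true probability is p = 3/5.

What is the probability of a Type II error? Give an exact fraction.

37825328/48828125

β = P(fail to reject H₀ | Ha true) = P(S ≤ 8 | p = 3/5), S ~ Binomial(12, 3/5).
Summing C(12,j)·(3/5)^j·(2/5)^{12-j} for j = 0..8 gives 37825328/48828125.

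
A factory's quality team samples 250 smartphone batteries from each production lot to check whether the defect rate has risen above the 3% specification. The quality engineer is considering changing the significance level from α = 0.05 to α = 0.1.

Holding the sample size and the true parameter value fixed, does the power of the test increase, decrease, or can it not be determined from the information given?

It increases.

With a larger α the critical value moves toward the center, so more of the Ha sampling distribution lies in the rejection region.
Since power = 1 − β and β decreases, power increases.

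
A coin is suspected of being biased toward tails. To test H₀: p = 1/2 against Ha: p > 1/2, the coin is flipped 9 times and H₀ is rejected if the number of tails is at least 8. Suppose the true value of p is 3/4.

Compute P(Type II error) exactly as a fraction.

45853/65536

Under the alternative p = 3/4, Y ~ Binomial(9, 3/4); β is the probability the test does not reject, P(Y < 8).
Equivalently, β = 1 − P(Y ≥ 8) = 45853/65536.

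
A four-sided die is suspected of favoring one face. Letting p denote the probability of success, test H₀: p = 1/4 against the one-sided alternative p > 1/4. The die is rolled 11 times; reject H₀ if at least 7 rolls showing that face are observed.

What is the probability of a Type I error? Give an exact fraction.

The Type I error probability is α = P(X ≥ 7) computed under H₀, where X ~ Binomial(11, 1/4).
P(X ≥ 7) = Σ_{j=7}^{11} C(11,j)·(1/4)^j·(3/4)^{11-j} = 15857/2097152.

15857/2097152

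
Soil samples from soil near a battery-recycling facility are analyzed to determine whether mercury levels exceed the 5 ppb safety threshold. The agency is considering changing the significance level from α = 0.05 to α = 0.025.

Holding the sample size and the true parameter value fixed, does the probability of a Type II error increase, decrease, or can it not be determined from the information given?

It increases.

Lowering α raises the bar for rejection; under Ha, the test now fails to reject on outcomes it previously would have rejected.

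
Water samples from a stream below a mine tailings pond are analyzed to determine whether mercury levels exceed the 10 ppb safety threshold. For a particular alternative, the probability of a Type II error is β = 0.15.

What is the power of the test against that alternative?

0.85

Power = 1 − β = 1 − 0.15 = 0.85.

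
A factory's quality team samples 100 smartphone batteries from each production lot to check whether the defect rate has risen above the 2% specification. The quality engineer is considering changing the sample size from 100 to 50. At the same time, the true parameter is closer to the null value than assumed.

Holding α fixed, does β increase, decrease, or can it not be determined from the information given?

A smaller sample increases the standard error, so the sampling distributions under H₀ and Ha overlap more. A smaller departure from H₀ means the test statistic under Ha is distributed closer to where it would be under H₀; rejection becomes less likely. Both changes push β in the same direction.

It increases.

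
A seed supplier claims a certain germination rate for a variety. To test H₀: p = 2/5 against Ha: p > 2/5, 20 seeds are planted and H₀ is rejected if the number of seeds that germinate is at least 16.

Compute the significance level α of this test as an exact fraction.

α = P(reject H₀ | H₀ true) = P(Y ≥ 16 | p = 2/5), with Y ~ Binomial(20, 2/5).
Adding the binomial terms for j = 16 through 20 with p = 2/5 yields 30234443776/95367431640625.

30234443776/95367431640625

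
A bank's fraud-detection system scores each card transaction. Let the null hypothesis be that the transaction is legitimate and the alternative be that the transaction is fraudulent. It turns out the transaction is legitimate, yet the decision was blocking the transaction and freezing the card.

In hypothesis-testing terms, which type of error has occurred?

'Blocking the transaction and freezing the card' corresponds to rejecting H₀.
H₀ was rejected but H₀ is true — a Type I error (false positive).

Type I error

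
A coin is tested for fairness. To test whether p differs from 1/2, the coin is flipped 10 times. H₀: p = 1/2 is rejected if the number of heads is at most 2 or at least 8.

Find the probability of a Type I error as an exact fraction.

7/64

The significance level is the null-hypothesis probability of the rejection region {≤2} ∪ {≥8}.
The two tails are symmetric, so α = 2·(1 + 10 + 45)/2^10 = 112/1024 = 7/64.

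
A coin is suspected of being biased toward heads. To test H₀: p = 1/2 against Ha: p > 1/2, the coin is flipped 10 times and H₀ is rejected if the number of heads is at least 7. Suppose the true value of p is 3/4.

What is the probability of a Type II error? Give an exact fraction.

58753/262144

A Type II error is failing to reject when Ha holds: with p = 3/4, β = P(S ≤ 6).
Summing C(10,j)·(3/4)^j·(1/4)^{10-j} for j = 0..6 gives 58753/262144.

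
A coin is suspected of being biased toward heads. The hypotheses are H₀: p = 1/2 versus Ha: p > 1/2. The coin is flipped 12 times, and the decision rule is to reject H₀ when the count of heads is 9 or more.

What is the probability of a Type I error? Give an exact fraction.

299/4096

α = P(reject H₀ | H₀ true) = P(X ≥ 9 | p = 1/2), with X ~ Binomial(12, 1/2).
Summing the upper tail: (220 + 66 + 12 + 1) / 2^12 = 299/4096.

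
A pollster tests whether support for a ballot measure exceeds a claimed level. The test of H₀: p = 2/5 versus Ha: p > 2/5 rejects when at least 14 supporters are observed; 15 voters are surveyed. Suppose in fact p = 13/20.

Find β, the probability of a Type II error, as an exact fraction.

16151694793243741949/16384000000000000000

A Type II error is failing to reject when Ha holds: with p = 13/20, β = P(Y ≤ 13).
Summing C(15,j)·(13/20)^j·(7/20)^{15-j} for j = 0..13 gives 16151694793243741949/16384000000000000000.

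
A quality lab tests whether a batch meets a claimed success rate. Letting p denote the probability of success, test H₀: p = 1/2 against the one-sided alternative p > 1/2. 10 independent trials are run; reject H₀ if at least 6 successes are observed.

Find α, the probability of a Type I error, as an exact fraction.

α = P(reject H₀ | H₀ true) = P(X ≥ 6 | p = 1/2), with X ~ Binomial(10, 1/2).
That's C(10,6) + C(10,7) + C(10,8) + C(10,9) + C(10,10) over 2^10, i.e. (210 + 120 + 45 + 10 + 1)/1024 = 386/1024 = 193/512.

193/512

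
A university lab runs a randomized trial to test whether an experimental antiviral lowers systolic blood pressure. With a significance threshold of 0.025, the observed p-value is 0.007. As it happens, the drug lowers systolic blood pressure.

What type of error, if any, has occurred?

The conventional null hypothesis is that the drug has no effect on systolic blood pressure.
Since p = 0.007 < α = 0.025, H₀ is rejected.
H₀ is false (actually the drug lowers systolic blood pressure).
The decision matches the true state — no error.

No error — this is a correct decision.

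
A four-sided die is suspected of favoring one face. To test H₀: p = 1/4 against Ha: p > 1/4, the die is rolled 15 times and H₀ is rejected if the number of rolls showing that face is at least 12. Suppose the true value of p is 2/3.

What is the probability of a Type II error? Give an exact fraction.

11346539/14348907

Under the alternative p = 2/3, K ~ Binomial(15, 2/3); β is the probability the test does not reject, P(K < 12).
Adding the binomial probabilities P(K=0)+…+P(K=11) at p = 2/3 gives 11346539/14348907.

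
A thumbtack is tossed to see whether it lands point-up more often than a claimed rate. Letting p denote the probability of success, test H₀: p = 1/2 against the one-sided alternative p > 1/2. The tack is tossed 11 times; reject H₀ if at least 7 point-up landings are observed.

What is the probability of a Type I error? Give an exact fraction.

281/1024

Under H₀, K ~ Binomial(11, 1/2), and α = P(K ≥ 7).
Summing the upper tail: (330 + 165 + 55 + 11 + 1) / 2^11 = 562/2048 = 281/1024.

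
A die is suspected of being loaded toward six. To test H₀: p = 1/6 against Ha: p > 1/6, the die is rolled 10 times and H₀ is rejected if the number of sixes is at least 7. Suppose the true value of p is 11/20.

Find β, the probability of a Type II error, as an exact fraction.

Under the alternative p = 11/20, Y ~ Binomial(10, 11/20); β is the probability the test does not reject, P(Y < 7).
Summing C(10,j)·(11/20)^j·(9/20)^{10-j} for j = 0..6 gives 1878942860721/2560000000000.

1878942860721/2560000000000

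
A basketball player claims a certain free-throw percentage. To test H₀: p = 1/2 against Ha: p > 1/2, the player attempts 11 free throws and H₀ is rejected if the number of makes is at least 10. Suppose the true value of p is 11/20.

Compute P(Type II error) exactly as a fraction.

Under the alternative p = 11/20, Y ~ Binomial(11, 11/20); β is the probability the test does not reject, P(Y < 10).
Equivalently, β = 1 − P(Y ≥ 10) = 20194688329389/20480000000000.

20194688329389/20480000000000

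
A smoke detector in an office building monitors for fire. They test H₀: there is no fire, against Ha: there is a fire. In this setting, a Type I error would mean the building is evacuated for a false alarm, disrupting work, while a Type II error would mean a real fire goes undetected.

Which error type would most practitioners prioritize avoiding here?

The Type II consequence (a real fire goes undetected) is more severe than the Type I consequence (the building is evacuated for a false alarm, disrupting work).

Type II error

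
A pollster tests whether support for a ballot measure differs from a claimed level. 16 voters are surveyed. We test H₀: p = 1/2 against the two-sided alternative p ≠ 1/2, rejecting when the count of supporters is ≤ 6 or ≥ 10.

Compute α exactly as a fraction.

The significance level is the null-hypothesis probability of the rejection region {≤6} ∪ {≥10}.
Each tail has probability (1 + 16 + 120 + 560 + 1820 + 4368 + 8008)/65536; doubling gives α = 29786/65536 = 14893/32768.

14893/32768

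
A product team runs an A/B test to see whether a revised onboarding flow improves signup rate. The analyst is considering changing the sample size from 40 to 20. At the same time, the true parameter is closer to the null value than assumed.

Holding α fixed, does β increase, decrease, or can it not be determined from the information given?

Reducing n widens both sampling distributions, so the test has less ability to distinguish Ha from H₀. When the true parameter is near the null value, the test has a harder time distinguishing Ha from H₀. Both changes push β in the same direction.

It increases.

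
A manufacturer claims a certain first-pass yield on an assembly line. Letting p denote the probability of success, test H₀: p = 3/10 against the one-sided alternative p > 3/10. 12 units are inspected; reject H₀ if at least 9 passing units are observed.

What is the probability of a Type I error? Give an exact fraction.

Under H₀, K ~ Binomial(12, 3/10), and α = P(K ≥ 9).
Adding the binomial terms for j = 9 through 12 with p = 3/10 yields 338331087/200000000000.

338331087/200000000000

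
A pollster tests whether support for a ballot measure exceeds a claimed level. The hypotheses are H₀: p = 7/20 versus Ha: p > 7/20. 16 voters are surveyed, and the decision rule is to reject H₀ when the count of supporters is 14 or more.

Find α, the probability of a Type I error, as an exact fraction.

2955017928403093/131072000000000000000

The Type I error probability is α = P(S ≥ 14) computed under H₀, where S ~ Binomial(16, 7/20).
Summing C(16,j)(7/20)^j(13/20)^{16−j} for j = 14,…,16 gives 2955017928403093/131072000000000000000.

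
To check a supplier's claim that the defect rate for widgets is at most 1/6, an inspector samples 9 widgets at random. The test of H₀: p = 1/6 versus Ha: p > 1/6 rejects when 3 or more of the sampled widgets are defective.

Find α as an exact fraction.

898223/5038848

The significance level is the probability, assuming p = 1/6, of seeing 3 or more defectives in 9 draws.
Via the complement, α = 1 − Σ_{j=0}^{2} C(9,j)(1/6)^j(5/6)^{9-j} = 898223/5038848.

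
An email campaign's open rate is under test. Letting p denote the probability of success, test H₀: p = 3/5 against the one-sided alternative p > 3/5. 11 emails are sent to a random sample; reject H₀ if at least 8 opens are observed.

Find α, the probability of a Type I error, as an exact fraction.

α = P(reject H₀ | H₀ true) = P(K ≥ 8 | p = 3/5), with K ~ Binomial(11, 3/5).
Adding the binomial terms for j = 8 through 11 with p = 3/5 yields 2893401/9765625.

2893401/9765625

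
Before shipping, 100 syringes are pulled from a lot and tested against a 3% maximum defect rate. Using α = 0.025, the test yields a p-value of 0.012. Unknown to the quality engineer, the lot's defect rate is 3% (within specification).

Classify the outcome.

Type I error

The conventional null hypothesis is that the lot's defect rate is 3% (within specification).
Since p = 0.012 < α = 0.025, H₀ is rejected.
H₀ is true (actually the lot's defect rate is 3% (within specification)).
Rejecting a true H₀ is a Type I error.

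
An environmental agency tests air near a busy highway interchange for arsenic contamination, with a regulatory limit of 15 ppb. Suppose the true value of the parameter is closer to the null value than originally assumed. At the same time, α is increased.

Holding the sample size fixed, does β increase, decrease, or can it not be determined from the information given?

Cannot be determined from the information given.

The first change alone would make β increase; the second alone would make β decrease. Which effect dominates depends on the magnitudes, which are not given.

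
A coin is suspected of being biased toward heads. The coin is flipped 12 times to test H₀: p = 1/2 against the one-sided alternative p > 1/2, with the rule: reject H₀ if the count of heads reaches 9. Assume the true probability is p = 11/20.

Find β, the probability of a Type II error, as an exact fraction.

709043757719553/819200000000000

Under the alternative p = 11/20, X ~ Binomial(12, 11/20); β is the probability the test does not reject, P(X < 9).
Summing C(12,j)·(11/20)^j·(9/20)^{12-j} for j = 0..8 gives 709043757719553/819200000000000.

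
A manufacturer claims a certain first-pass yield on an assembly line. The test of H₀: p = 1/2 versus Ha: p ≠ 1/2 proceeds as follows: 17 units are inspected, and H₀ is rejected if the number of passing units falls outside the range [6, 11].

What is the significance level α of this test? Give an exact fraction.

4701/32768

The significance level is the null-hypothesis probability of the rejection region {≤5} ∪ {≥12}.
The two tails are symmetric, so α = 2·(1 + 17 + 136 + 680 + 2380 + 6188)/2^17 = 18804/131072 = 4701/32768.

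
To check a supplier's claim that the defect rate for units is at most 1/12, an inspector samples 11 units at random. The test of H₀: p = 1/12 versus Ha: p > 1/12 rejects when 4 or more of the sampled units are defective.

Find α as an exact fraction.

305362129/30958682112

α = P(reject H₀ | H₀ true) = P(X ≥ 4 | p = 1/12), X ~ Binomial(11, 1/12).
Computing the lower-tail complement: 1 − 30653319983/30958682112 = 305362129/30958682112.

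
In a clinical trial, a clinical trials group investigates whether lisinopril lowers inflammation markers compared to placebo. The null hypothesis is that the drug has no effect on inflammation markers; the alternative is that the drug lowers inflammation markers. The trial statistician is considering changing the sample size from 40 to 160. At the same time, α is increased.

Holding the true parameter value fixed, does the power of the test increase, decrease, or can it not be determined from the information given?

More data shrinks sampling variability; the test statistic under Ha concentrates further from the null value, making rejection more likely. Relaxing α lowers the evidence threshold; under Ha, outcomes that previously fell short now trigger rejection. Both changes push β in the same direction.
Since power = 1 − β and β decreases, power increases.

It increases.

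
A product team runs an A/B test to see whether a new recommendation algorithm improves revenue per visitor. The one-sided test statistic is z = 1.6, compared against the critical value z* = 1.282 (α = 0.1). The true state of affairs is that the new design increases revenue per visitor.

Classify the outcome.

The conventional null hypothesis is that the new design has no effect on revenue per visitor.
Since z = 1.6 > z* = 1.282, H₀ is rejected.
H₀ is false (actually the new design increases revenue per visitor).
The decision matches the true state — no error.

No error (correct decision).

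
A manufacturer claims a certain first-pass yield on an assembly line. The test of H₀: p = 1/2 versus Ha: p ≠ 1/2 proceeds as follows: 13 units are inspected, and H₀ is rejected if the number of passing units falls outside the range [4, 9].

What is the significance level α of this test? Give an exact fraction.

α = P(S ≤ 3 or S ≥ 10 | p = 1/2), S ~ Binomial(13, 1/2).
By symmetry, α = 2·P(S ≤ 3) = 2·(1 + 13 + 78 + 286)/8192 = 756/8192 = 189/2048.

189/2048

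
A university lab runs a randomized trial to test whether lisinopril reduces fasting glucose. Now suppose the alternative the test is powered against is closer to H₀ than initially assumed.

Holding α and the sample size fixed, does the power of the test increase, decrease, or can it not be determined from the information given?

A smaller true effect puts the Ha sampling distribution closer to H₀, so more of it falls in the non-rejection region.
Since power = 1 − β and β increases, power decreases.

It decreases.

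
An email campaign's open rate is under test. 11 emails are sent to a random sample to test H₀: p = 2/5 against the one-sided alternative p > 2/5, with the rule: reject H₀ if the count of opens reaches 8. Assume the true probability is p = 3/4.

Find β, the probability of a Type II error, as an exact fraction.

A Type II error is failing to reject when Ha holds: with p = 3/4, β = P(Y ≤ 7).
Equivalently, β = 1 − P(Y ≥ 8) = 150311/524288.

150311/524288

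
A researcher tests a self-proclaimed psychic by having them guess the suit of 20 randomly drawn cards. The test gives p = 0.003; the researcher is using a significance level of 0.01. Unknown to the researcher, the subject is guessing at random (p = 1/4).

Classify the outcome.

The conventional null hypothesis is that the subject is guessing at random (p = 1/4).
Since p = 0.003 < α = 0.01, H₀ is rejected.
H₀ is true (actually the subject is guessing at random (p = 1/4)).
Rejecting a true H₀ is a Type I error.

Type I error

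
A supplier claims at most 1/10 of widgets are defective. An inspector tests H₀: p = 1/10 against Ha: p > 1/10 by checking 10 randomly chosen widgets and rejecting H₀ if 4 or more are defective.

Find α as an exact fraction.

α = P(reject H₀ | H₀ true) = P(S ≥ 4 | p = 1/10), S ~ Binomial(10, 1/10).
Via the complement, α = 1 − Σ_{j=0}^{3} C(10,j)(1/10)^j(9/10)^{10-j} = 7996999/625000000.

7996999/625000000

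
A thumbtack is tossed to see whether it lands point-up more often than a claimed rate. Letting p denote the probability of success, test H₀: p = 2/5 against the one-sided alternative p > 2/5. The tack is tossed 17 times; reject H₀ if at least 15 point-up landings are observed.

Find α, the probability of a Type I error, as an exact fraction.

8716288/152587890625

Under H₀, K ~ Binomial(17, 2/5), and α = P(K ≥ 15).
P(K ≥ 15) = Σ_{j=15}^{17} C(17,j)·(2/5)^j·(3/5)^{17-j} = 8716288/152587890625.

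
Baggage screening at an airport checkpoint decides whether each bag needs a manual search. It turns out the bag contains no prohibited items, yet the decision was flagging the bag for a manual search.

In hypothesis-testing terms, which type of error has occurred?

The null hypothesis here is that the bag contains no prohibited items.
'Flagging the bag for a manual search' corresponds to rejecting H₀.
H₀ was rejected but H₀ is true — a Type I error (false positive).

Type I error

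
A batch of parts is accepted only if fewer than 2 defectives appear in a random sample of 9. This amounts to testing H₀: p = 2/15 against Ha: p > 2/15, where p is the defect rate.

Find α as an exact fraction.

13155707024/38443359375

The significance level is the probability, assuming p = 2/15, of seeing 2 or more defectives in 9 draws.
α = 1 − P(X ≤ 1) = 1 − 25287652351/38443359375 = 13155707024/38443359375.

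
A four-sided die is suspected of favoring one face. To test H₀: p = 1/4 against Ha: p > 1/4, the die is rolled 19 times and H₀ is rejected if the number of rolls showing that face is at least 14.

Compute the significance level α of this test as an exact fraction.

395915/34359738368

Under H₀, K ~ Binomial(19, 1/4), and α = P(K ≥ 14).
P(K ≥ 14) = Σ_{j=14}^{19} C(19,j)·(1/4)^j·(3/4)^{19-j} = 395915/34359738368.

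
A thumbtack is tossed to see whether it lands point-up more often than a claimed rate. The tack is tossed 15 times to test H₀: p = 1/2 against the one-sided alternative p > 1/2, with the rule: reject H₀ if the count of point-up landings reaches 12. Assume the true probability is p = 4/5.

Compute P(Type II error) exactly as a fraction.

Under the alternative p = 4/5, Y ~ Binomial(15, 4/5); β is the probability the test does not reject, P(Y < 12).
Adding the binomial probabilities P(Y=0)+…+P(Y=11) at p = 4/5 gives 10737240461/30517578125.

10737240461/30517578125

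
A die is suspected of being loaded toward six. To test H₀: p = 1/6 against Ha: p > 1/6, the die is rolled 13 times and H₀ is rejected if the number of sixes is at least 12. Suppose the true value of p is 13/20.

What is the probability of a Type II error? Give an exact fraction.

9937124893407747/10240000000000000

β = P(fail to reject H₀ | Ha true) = P(S ≤ 11 | p = 13/20), S ~ Binomial(13, 13/20).
Summing C(13,j)·(13/20)^j·(7/20)^{13-j} for j = 0..11 gives 9937124893407747/10240000000000000.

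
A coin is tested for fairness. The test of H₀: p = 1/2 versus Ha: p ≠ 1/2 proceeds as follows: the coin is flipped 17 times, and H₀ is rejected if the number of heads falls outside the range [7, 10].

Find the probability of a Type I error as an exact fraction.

Under H₀, S ~ Binomial(17, 1/2); α is the probability of landing in either tail, P(S ≤ 6) + P(S ≥ 11).
Each tail has probability (1 + 17 + 136 + 680 + 2380 + 6188 + 12376)/131072; doubling gives α = 43556/131072 = 10889/32768.

10889/32768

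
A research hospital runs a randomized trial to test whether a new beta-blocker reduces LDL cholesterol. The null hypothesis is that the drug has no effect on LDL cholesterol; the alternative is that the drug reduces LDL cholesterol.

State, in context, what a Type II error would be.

A Type II error is failing to reject H₀ when H₀ is false.
Here that means concluding there is insufficient evidence that the drug works when actually the drug reduces LDL cholesterol.

A Type II error would mean concluding that the drug has no effect on LDL cholesterol (or at least failing to establish that the drug reduces LDL cholesterol) when in fact the drug reduces LDL cholesterol.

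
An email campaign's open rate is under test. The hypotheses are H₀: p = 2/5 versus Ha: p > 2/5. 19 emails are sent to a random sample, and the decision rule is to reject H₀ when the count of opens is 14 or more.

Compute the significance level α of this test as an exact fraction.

58514210816/19073486328125

α = P(reject H₀ | H₀ true) = P(Y ≥ 14 | p = 2/5), with Y ~ Binomial(19, 2/5).
Adding the binomial terms for j = 14 through 19 with p = 2/5 yields 58514210816/19073486328125.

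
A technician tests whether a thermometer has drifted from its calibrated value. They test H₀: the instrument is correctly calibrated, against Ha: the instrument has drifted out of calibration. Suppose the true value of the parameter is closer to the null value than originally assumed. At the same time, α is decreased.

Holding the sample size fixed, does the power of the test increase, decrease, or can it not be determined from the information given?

It decreases.

A smaller true effect puts the Ha sampling distribution closer to H₀, so more of it falls in the non-rejection region. Tightening α shrinks the rejection region. When Ha holds, fewer sample outcomes clear the stricter threshold, so more fall in the acceptance region. Both changes push β in the same direction.
Since power = 1 − β and β increases, power decreases.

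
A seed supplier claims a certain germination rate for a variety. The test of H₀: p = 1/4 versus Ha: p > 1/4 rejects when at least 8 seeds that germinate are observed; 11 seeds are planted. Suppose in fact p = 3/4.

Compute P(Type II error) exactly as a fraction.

150311/524288

A Type II error is failing to reject when Ha holds: with p = 3/4, β = P(K ≤ 7).
Adding the binomial probabilities P(K=0)+…+P(K=7) at p = 3/4 gives 150311/524288.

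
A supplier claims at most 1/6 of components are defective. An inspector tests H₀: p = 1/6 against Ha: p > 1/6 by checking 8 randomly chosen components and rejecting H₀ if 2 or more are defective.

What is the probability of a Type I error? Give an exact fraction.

663991/1679616

α = P(reject H₀ | H₀ true) = P(X ≥ 2 | p = 1/6), X ~ Binomial(8, 1/6).
Via the complement, α = 1 − Σ_{j=0}^{1} C(8,j)(1/6)^j(5/6)^{8-j} = 663991/1679616.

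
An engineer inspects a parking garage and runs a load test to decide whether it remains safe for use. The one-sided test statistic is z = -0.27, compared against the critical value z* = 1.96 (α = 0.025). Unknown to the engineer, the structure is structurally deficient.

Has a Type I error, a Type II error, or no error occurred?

The conventional null hypothesis is that the structure meets the required load capacity (safe).
Since z = -0.27 ≤ z* = 1.96, H₀ is not rejected.
H₀ is false (actually the structure is structurally deficient).
Failing to reject a false H₀ is a Type II error.

Type II error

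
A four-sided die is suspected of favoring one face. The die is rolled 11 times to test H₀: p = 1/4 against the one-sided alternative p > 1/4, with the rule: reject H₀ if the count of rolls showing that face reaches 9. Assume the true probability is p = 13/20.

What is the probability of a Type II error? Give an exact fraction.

Under the alternative p = 13/20, K ~ Binomial(11, 13/20); β is the probability the test does not reject, P(K < 9).
Summing C(11,j)·(13/20)^j·(7/20)^{11-j} for j = 0..8 gives 32762721984671/40960000000000.

32762721984671/40960000000000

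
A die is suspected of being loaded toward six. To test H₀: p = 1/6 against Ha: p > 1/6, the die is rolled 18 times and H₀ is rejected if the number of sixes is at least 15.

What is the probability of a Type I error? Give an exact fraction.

The Type I error probability is α = P(X ≥ 15) computed under H₀, where X ~ Binomial(18, 1/6).
Adding the binomial terms for j = 15 through 18 with p = 1/6 yields 26479/25389989167104.

26479/25389989167104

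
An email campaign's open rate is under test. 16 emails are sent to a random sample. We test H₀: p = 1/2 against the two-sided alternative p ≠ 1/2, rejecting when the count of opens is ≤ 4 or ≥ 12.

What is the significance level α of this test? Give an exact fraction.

α = P(X ≤ 4 or X ≥ 12 | p = 1/2), X ~ Binomial(16, 1/2).
By symmetry, α = 2·P(X ≤ 4) = 2·(1 + 16 + 120 + 560 + 1820)/65536 = 5034/65536 = 2517/32768.

2517/32768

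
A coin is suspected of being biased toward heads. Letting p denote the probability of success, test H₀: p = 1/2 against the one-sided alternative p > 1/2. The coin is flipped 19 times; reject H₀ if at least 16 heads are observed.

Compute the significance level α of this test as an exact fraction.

The Type I error probability is α = P(X ≥ 16) computed under H₀, where X ~ Binomial(19, 1/2).
P(X ≥ 16) = [C(19,16) + C(19,17) + C(19,18) + C(19,19)] / 2^19 = (969 + 171 + 19 + 1) / 524288 = 1160/524288 = 145/65536.

145/65536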